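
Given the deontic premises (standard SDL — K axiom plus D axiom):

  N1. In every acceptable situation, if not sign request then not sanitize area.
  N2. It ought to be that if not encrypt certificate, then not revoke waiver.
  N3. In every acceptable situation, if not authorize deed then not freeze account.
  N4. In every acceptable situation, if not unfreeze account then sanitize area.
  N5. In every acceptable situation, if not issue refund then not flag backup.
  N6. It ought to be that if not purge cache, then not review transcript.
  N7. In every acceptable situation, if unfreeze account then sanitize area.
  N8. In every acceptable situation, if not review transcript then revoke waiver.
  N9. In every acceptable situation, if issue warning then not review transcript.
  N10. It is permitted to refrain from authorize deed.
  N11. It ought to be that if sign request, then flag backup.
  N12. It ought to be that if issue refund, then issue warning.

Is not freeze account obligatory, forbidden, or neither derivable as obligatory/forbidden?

Premise 3 is O(¬authorize_deed → ¬freeze_account), but O(¬authorize_deed) is not derivable from the premises (the permission P(¬authorize_deed) asserts only ¬O(authorize_deed), not O(¬authorize_deed)), so it does not yield O(¬freeze_account).
No premise or chain of K-axiom applications forces O(¬freeze_account), and none forces O(freeze_account). So ¬freeze_account is neither obligatory nor forbidden under these norms.

Neither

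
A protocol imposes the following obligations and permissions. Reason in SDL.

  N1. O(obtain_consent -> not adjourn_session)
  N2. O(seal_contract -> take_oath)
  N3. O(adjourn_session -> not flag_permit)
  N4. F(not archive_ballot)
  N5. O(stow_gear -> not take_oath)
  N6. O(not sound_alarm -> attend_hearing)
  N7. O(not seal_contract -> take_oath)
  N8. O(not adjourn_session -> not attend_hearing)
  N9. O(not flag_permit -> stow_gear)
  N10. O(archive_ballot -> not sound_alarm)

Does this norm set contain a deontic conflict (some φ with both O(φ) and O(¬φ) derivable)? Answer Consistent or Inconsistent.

By case analysis on seal_contract: premise 2 gives O(seal_contract -> take_oath) and premise 7 gives O(not seal_contract -> take_oath), so O(take_oath) either way.
Premise 5 is O(stow_gear -> not take_oath); contrapositively O(take_oath -> not stow_gear). Since O(take_oath) holds, K gives O(not stow_gear).
Premise 9, O(not flag_permit -> stow_gear), contraposes to O(not stow_gear -> flag_permit); with O(not stow_gear) we get O(flag_permit).
Premise 3, O(adjourn_session -> not flag_permit), contraposes to O(flag_permit -> not adjourn_session); with O(flag_permit) we get O(not adjourn_session).
With premise 8, O(not adjourn_session -> not attend_hearing), the K-axiom yields O(not attend_hearing).
Premise 6 is O(not sound_alarm -> attend_hearing); contrapositively O(not attend_hearing -> sound_alarm). Since O(not attend_hearing) holds, K gives O(sound_alarm).
Premise 10 is O(archive_ballot -> not sound_alarm); contrapositively O(sound_alarm -> not archive_ballot). Since O(sound_alarm) holds, K gives O(not archive_ballot).
But premise 4, F(not archive_ballot), means O(archive_ballot).
We now have both O(not archive_ballot) and O(archive_ballot) — archive_ballot is simultaneously obligatory and forbidden, violating the D-axiom.

Inconsistent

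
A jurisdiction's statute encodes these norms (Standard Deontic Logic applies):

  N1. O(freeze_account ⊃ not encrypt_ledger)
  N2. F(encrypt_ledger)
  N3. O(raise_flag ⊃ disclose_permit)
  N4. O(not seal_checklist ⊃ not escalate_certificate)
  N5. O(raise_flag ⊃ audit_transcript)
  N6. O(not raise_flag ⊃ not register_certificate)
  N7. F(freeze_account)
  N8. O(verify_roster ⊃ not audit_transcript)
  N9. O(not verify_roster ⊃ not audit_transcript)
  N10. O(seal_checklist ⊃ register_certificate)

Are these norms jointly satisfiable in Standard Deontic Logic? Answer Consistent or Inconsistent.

Premise 1 is O(freeze_account ⊃ not encrypt_ledger); even if O(not encrypt_ledger) held, inferring O(freeze_account) would be affirming the consequent — invalid.
So O(freeze_account) is not derivable, and the apparent clash with O(not freeze_account) does not arise.
A world satisfying every obligation exists (e.g. audit_transcript=false, disclose_permit=false, encrypt_ledger=false, escalate_certificate=false, freeze_account=false, raise_flag=false, register_certificate=false, seal_checklist=false, verify_roster=false); no atom is both obligatory and forbidden, so the set is consistent.

Consistent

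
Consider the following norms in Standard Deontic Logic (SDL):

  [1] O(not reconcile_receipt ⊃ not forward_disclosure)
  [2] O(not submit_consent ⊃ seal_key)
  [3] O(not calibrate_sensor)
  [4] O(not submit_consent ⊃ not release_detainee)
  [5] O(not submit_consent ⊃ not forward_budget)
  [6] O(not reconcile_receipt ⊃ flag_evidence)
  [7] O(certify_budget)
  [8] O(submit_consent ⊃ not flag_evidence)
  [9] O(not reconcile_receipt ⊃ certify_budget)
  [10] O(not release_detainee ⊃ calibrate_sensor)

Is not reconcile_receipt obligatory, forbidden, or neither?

Premise 3 gives O(not calibrate_sensor).
Premise 10 is O(not release_detainee ⊃ calibrate_sensor); contrapositively O(not calibrate_sensor ⊃ release_detainee). Since O(not calibrate_sensor) holds, K gives O(release_detainee).
Premise 4 is O(not submit_consent ⊃ not release_detainee); contrapositively O(release_detainee ⊃ submit_consent). Since O(release_detainee) holds, K gives O(submit_consent).
From O(submit_consent) and premise 8, O(submit_consent ⊃ not flag_evidence), we obtain O(not flag_evidence).
Premise 6, O(not reconcile_receipt ⊃ flag_evidence), contraposes to O(not flag_evidence ⊃ reconcile_receipt); with O(not flag_evidence) we get O(reconcile_receipt).
Premises 1, 2, 5, 7, 9 do not contribute to this derivation.
Thus O(reconcile_receipt), which is F(not reconcile_receipt): not reconcile_receipt is forbidden.

Forbidden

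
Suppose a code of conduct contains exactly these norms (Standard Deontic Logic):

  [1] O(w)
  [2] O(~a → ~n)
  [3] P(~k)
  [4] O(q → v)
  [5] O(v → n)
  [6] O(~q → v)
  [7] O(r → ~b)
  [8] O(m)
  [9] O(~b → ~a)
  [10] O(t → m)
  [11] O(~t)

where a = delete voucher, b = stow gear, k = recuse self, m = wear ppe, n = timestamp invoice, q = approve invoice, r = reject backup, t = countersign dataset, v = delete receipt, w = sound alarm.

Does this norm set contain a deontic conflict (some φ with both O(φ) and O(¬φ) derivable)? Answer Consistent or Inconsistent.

Consistent

Premise 10 is O(t → m); even if O(m) held, inferring O(t) would be affirming the consequent — invalid.
So O(t) is not derivable, and the apparent clash with O(~t) does not arise.
A world satisfying every obligation exists (e.g. a=true, b=true, k=false, m=true, n=true, q=false, r=false, t=false, v=true, w=true); no atom is both obligatory and forbidden, so the set is consistent.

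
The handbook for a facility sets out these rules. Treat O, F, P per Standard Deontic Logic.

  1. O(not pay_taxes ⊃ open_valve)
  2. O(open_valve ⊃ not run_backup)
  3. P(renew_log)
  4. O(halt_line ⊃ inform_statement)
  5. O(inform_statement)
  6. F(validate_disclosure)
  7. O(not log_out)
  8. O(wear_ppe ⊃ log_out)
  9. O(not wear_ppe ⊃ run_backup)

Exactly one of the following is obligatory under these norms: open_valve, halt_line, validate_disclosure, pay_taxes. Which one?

Premise 7 gives O(not log_out).
Premise 8 is O(wear_ppe ⊃ log_out); contrapositively O(not log_out ⊃ not wear_ppe). Since O(not log_out) holds, K gives O(not wear_ppe).
Applying K to premise 9 (O(not wear_ppe ⊃ run_backup)) and O(not wear_ppe) yields O(run_backup).
Premise 2, O(open_valve ⊃ not run_backup), contraposes to O(run_backup ⊃ not open_valve); with O(run_backup) we get O(not open_valve).
Premise 1, O(not pay_taxes ⊃ open_valve), contraposes to O(not open_valve ⊃ pay_taxes); with O(not open_valve) we get O(pay_taxes).
So O(pay_taxes) holds — pay_taxes is obligatory. None of the other listed options is made obligatory by any chain of premises.

pay_taxes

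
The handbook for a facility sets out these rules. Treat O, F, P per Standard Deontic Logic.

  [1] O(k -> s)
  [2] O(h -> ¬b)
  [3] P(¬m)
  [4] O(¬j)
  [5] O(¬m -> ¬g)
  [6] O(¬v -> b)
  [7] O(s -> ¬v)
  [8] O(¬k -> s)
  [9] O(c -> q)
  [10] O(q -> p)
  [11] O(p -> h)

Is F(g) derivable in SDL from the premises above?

Premise 5 is O(¬m -> ¬g), but O(¬m) is not derivable from the premises (the permission P(¬m) asserts only ¬O(m), not O(¬m)), so it does not yield O(¬g).
No other premise forces O(¬g). An ideal world satisfying every premise can still have g true, so F(g) is not derivable.

No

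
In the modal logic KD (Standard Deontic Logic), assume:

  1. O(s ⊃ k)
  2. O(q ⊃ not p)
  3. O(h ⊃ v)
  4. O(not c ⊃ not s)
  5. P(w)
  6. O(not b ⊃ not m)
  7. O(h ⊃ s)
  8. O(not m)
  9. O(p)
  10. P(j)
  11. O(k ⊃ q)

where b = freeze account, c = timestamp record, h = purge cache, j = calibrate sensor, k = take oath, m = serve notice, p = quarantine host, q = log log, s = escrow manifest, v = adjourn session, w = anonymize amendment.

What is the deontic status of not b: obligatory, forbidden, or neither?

Premise 6 is O(not b ⊃ not m); even if O(not m) held, inferring O(not b) would be affirming the consequent — invalid.
No premise or chain of K-axiom applications forces O(not b), and none forces O(b). So not b is neither obligatory nor forbidden under these norms.

Neither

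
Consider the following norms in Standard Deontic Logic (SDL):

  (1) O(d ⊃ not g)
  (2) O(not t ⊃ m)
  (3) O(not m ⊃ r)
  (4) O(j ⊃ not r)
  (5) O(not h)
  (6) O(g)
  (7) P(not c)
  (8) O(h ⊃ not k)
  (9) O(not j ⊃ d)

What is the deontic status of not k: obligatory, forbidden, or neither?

Neither

Premise 8 is O(h ⊃ not k), but O(h) is not derivable from the premises, so it does not yield O(not k).
No premise or chain of K-axiom applications forces O(not k), and none forces O(k). So not k is neither obligatory nor forbidden under these norms.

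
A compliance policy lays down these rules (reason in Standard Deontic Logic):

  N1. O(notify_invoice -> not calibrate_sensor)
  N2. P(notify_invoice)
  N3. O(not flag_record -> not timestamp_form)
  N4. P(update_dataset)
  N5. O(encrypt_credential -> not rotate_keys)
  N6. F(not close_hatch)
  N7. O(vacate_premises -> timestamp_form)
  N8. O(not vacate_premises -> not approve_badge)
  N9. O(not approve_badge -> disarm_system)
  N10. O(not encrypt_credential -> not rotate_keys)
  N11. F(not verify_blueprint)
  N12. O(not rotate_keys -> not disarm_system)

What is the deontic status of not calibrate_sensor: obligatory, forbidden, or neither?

Premise 1 is O(notify_invoice -> not calibrate_sensor), but O(notify_invoice) is not derivable from the premises (the permission P(notify_invoice) asserts only not O(not notify_invoice), not O(notify_invoice)), so it does not yield O(not calibrate_sensor).
No premise or chain of K-axiom applications forces O(not calibrate_sensor), and none forces O(calibrate_sensor). So not calibrate_sensor is neither obligatory nor forbidden under these norms.

Neither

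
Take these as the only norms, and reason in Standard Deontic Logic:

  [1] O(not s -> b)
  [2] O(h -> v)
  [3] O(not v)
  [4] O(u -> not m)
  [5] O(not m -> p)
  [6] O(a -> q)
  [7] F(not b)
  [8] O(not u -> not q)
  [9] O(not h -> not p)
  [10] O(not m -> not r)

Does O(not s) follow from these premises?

No

Premise 1 is O(not s -> b); even if O(b) held, inferring O(not s) would be affirming the consequent — invalid.
No other premise forces O(not s). An ideal world satisfying every premise can still have not s false, so O(not s) is not derivable.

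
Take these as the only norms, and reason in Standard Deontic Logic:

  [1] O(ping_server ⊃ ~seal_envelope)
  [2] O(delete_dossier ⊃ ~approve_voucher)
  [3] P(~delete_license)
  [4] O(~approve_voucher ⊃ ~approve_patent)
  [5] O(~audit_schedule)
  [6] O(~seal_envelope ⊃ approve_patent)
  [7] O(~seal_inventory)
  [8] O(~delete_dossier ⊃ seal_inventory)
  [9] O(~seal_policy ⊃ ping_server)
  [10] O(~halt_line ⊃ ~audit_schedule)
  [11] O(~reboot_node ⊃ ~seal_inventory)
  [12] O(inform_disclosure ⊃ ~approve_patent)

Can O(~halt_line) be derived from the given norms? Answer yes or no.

No

Premise 10 is O(~halt_line ⊃ ~audit_schedule); even if O(~audit_schedule) held, inferring O(~halt_line) would be affirming the consequent — invalid.
No other premise forces O(~halt_line). An ideal world satisfying every premise can still have ~halt_line false, so O(~halt_line) is not derivable.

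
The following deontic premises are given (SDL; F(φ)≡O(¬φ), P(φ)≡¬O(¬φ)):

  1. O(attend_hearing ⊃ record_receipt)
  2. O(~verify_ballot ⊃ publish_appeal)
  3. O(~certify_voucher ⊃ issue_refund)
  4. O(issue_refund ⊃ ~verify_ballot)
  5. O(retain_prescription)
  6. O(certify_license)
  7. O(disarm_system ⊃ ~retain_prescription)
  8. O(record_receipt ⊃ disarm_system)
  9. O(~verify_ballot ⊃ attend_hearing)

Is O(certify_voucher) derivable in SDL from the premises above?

From premise 5 we have O(retain_prescription).
Premise 7, O(disarm_system ⊃ ~retain_prescription), contraposes to O(retain_prescription ⊃ ~disarm_system); with O(retain_prescription) we get O(~disarm_system).
Premise 8 is O(record_receipt ⊃ disarm_system); contrapositively O(~disarm_system ⊃ ~record_receipt). Since O(~disarm_system) holds, K gives O(~record_receipt).
The contrapositive of premise 1 (O(attend_hearing ⊃ record_receipt)) is O(~record_receipt ⊃ ~attend_hearing), and O(~record_receipt) is already established, so O(~attend_hearing).
Premise 9 is O(~verify_ballot ⊃ attend_hearing); contrapositively O(~attend_hearing ⊃ verify_ballot). Since O(~attend_hearing) holds, K gives O(verify_ballot).
Premise 4, O(issue_refund ⊃ ~verify_ballot), contraposes to O(verify_ballot ⊃ ~issue_refund); with O(verify_ballot) we get O(~issue_refund).
The contrapositive of premise 3 (O(~certify_voucher ⊃ issue_refund)) is O(~issue_refund ⊃ certify_voucher), and O(~issue_refund) is already established, so O(certify_voucher).
Premises 2, 6 do not contribute to this derivation.
So O(certify_voucher) follows.

Yes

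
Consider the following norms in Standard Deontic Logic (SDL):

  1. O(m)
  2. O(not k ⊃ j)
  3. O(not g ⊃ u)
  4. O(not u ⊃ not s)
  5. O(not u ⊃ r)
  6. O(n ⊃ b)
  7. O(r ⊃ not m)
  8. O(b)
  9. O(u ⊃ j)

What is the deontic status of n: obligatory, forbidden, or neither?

Neither

Premise 6 is O(n ⊃ b); even if O(b) held, inferring O(n) would be affirming the consequent — invalid.
No premise or chain of K-axiom applications forces O(n), and none forces O(not n). So n is neither obligatory nor forbidden under these norms.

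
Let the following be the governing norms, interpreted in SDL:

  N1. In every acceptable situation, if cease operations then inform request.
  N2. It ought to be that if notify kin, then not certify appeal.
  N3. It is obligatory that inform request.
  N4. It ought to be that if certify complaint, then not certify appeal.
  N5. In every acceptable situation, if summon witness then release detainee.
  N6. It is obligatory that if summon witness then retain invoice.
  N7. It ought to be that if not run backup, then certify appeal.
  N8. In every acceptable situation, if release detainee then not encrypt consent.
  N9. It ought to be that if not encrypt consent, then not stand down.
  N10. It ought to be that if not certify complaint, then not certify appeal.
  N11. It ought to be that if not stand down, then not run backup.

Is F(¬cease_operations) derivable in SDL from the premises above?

Premise 1 is O(cease_operations → inform_request); even if O(inform_request) held, inferring O(cease_operations) would be affirming the consequent — invalid.
No other premise forces O(cease_operations). An ideal world satisfying every premise can still have ¬cease_operations true, so F(¬cease_operations) is not derivable.

No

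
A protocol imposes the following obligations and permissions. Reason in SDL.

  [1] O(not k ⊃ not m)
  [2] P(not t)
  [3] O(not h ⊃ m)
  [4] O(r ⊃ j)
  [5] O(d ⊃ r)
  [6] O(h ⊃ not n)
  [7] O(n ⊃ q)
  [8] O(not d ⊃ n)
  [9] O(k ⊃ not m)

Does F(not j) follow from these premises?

Premises 1 and 9 are O(not k ⊃ not m) and O(k ⊃ not m); every ideal world satisfies not k or k, so in either case not m holds — hence O(not m).
Premise 3, O(not h ⊃ m), contraposes to O(not m ⊃ h); with O(not m) we get O(h).
Premise 6 is O(h ⊃ not n); since O(h), deontic closure gives O(not n).
Premise 8 is O(not d ⊃ n); contrapositively O(not n ⊃ d). Since O(not n) holds, K gives O(d).
From O(d) and premise 5, O(d ⊃ r), we obtain O(r).
From O(r) and premise 4, O(r ⊃ j), we obtain O(j).
Premises 2, 7 do not contribute to this derivation.
So O(j) holds, i.e. F(not j). The claim follows.

Yes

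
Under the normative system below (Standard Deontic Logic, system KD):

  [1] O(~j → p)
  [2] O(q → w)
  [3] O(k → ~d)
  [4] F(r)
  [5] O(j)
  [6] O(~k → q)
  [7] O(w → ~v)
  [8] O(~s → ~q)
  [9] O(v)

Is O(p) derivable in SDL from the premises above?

No

Premise 1 is O(~j → p), but O(~j) is not derivable from the premises, so it does not yield O(p).
No other premise forces O(p). An ideal world satisfying every premise can still have p false, so O(p) is not derivable.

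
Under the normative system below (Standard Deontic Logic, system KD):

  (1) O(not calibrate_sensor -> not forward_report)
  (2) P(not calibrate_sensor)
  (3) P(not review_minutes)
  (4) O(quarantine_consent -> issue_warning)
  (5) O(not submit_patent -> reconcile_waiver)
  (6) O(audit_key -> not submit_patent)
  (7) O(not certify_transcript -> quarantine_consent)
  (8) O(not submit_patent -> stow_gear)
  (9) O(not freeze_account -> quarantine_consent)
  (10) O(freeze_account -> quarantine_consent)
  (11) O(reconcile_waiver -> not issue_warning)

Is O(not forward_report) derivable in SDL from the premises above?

No

Premise 1 is O(not calibrate_sensor -> not forward_report), but O(not calibrate_sensor) is not derivable from the premises (the permission P(not calibrate_sensor) asserts only not O(calibrate_sensor), not O(not calibrate_sensor)), so it does not yield O(not forward_report).
No other premise forces O(not forward_report). An ideal world satisfying every premise can still have not forward_report false, so O(not forward_report) is not derivable.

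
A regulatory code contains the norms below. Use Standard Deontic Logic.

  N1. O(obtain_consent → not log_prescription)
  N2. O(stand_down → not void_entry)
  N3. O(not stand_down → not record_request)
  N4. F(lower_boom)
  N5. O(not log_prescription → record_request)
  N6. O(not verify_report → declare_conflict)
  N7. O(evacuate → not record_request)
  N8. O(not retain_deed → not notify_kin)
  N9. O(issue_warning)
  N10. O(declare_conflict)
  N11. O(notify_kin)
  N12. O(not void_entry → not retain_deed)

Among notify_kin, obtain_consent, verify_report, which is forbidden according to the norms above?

Premise 11 states O(notify_kin) outright.
The contrapositive of premise 8 (O(not retain_deed → not notify_kin)) is O(notify_kin → retain_deed), and O(notify_kin) is already established, so O(retain_deed).
The contrapositive of premise 12 (O(not void_entry → not retain_deed)) is O(retain_deed → void_entry), and O(retain_deed) is already established, so O(void_entry).
Premise 2, O(stand_down → not void_entry), contraposes to O(void_entry → not stand_down); with O(void_entry) we get O(not stand_down).
With premise 3, O(not stand_down → not record_request), the K-axiom yields O(not record_request).
Premise 5 is O(not log_prescription → record_request); contrapositively O(not record_request → log_prescription). Since O(not record_request) holds, K gives O(log_prescription).
Premise 1, O(obtain_consent → not log_prescription), contraposes to O(log_prescription → not obtain_consent); with O(log_prescription) we get O(not obtain_consent).
So O(not obtain_consent) holds, i.e. obtain_consent is forbidden. None of the other listed options is forbidden under the premises.

obtain_consent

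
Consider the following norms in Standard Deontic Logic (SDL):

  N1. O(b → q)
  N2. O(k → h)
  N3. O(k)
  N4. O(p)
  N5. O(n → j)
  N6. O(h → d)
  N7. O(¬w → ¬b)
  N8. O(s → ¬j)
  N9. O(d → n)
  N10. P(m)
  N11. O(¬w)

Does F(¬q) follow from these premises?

Premise 1 is O(b → q), but O(b) is not derivable from the premises, so it does not yield O(q).
No other premise forces O(q). An ideal world satisfying every premise can still have ¬q true, so F(¬q) is not derivable.

No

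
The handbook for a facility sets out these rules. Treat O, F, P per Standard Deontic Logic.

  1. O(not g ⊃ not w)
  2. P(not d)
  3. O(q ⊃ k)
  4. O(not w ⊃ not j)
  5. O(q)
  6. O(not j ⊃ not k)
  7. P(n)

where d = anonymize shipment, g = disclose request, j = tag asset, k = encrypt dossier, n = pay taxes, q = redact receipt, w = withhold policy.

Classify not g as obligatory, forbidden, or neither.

From premise 5 we have O(q).
Applying K to premise 3 (O(q ⊃ k)) and O(q) yields O(k).
Premise 6 is O(not j ⊃ not k); contrapositively O(k ⊃ j). Since O(k) holds, K gives O(j).
The contrapositive of premise 4 (O(not w ⊃ not j)) is O(j ⊃ w), and O(j) is already established, so O(w).
The contrapositive of premise 1 (O(not g ⊃ not w)) is O(w ⊃ g), and O(w) is already established, so O(g).
Premises 2, 7 do not contribute to this derivation.
Thus O(g), which is F(not g): not g is forbidden.

Forbidden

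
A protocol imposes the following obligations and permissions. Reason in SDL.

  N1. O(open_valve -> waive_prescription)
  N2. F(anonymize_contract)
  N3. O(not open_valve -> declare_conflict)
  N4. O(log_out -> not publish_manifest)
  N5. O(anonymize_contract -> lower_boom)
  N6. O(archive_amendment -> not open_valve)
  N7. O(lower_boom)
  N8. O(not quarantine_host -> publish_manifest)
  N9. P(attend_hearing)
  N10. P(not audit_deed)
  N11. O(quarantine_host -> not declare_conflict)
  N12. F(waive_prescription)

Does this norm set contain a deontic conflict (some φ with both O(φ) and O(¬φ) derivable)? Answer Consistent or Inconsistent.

Consistent

Premise 5 is O(anonymize_contract -> lower_boom); even if O(lower_boom) held, inferring O(anonymize_contract) would be affirming the consequent — invalid.
So O(anonymize_contract) is not derivable, and the apparent clash with O(not anonymize_contract) does not arise.
A world satisfying every obligation exists (e.g. anonymize_contract=false, archive_amendment=false, attend_hearing=false, audit_deed=false, declare_conflict=true, log_out=false, lower_boom=true, open_valve=false, publish_manifest=true, quarantine_host=false, waive_prescription=false); no atom is both obligatory and forbidden, so the set is consistent.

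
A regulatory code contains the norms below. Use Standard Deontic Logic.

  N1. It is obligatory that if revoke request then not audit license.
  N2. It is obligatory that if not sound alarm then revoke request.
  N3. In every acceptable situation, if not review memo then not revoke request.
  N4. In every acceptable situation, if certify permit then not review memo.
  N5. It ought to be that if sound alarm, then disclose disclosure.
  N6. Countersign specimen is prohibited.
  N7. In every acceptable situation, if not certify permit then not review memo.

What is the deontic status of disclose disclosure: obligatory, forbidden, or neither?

Obligatory

Premises 4 and 7 are O(certify_permit → ¬review_memo) and O(¬certify_permit → ¬review_memo); every ideal world satisfies certify_permit or ¬certify_permit, so in either case ¬review_memo holds — hence O(¬review_memo).
Premise 3 is O(¬review_memo → ¬revoke_request); since O(¬review_memo), deontic closure gives O(¬revoke_request).
The contrapositive of premise 2 (O(¬sound_alarm → revoke_request)) is O(¬revoke_request → sound_alarm), and O(¬revoke_request) is already established, so O(sound_alarm).
With premise 5, O(sound_alarm → disclose_disclosure), the K-axiom yields O(disclose_disclosure).
Premises 1, 6 do not contribute to this derivation.
Hence disclose_disclosure is obligatory.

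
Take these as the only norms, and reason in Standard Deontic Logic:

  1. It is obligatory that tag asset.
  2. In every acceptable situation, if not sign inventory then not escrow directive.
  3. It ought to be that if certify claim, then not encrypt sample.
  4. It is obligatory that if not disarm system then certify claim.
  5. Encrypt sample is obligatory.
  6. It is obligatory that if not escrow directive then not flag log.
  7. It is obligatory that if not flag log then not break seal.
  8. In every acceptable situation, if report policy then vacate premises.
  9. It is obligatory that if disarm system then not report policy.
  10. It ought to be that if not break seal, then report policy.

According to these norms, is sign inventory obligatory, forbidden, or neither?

Premise 5 gives O(encrypt_sample).
Premise 3, O(certify_claim → ¬encrypt_sample), contraposes to O(encrypt_sample → ¬certify_claim); with O(encrypt_sample) we get O(¬certify_claim).
Premise 4 is O(¬disarm_system → certify_claim); contrapositively O(¬certify_claim → disarm_system). Since O(¬certify_claim) holds, K gives O(disarm_system).
Premise 9 is O(disarm_system → ¬report_policy); since O(disarm_system), deontic closure gives O(¬report_policy).
The contrapositive of premise 10 (O(¬break_seal → report_policy)) is O(¬report_policy → break_seal), and O(¬report_policy) is already established, so O(break_seal).
Premise 7 is O(¬flag_log → ¬break_seal); contrapositively O(break_seal → flag_log). Since O(break_seal) holds, K gives O(flag_log).
Premise 6 is O(¬escrow_directive → ¬flag_log); contrapositively O(flag_log → escrow_directive). Since O(flag_log) holds, K gives O(escrow_directive).
Premise 2 is O(¬sign_inventory → ¬escrow_directive); contrapositively O(escrow_directive → sign_inventory). Since O(escrow_directive) holds, K gives O(sign_inventory).
Premises 1, 8 do not contribute to this derivation.
Hence sign_inventory is obligatory.

Obligatory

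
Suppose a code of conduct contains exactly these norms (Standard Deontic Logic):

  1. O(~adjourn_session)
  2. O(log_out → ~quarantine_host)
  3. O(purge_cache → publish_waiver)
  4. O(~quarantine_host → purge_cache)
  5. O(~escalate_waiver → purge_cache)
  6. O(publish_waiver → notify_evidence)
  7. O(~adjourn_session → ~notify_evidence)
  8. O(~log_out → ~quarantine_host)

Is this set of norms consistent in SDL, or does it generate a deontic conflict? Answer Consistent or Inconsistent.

Premises 8 and 2 are O(~log_out → ~quarantine_host) and O(log_out → ~quarantine_host); every ideal world satisfies ~log_out or log_out, so in either case ~quarantine_host holds — hence O(~quarantine_host).
With premise 4, O(~quarantine_host → purge_cache), the K-axiom yields O(purge_cache).
With premise 3, O(purge_cache → publish_waiver), the K-axiom yields O(publish_waiver).
Premise 6 is O(publish_waiver → notify_evidence); since O(publish_waiver), deontic closure gives O(notify_evidence).
The contrapositive of premise 7 (O(~adjourn_session → ~notify_evidence)) is O(notify_evidence → adjourn_session), and O(notify_evidence) is already established, so O(adjourn_session).
However, premise 1 gives O(~adjourn_session).
We now have both O(adjourn_session) and O(~adjourn_session) — adjourn_session is simultaneously obligatory and forbidden, violating the D-axiom.

Inconsistent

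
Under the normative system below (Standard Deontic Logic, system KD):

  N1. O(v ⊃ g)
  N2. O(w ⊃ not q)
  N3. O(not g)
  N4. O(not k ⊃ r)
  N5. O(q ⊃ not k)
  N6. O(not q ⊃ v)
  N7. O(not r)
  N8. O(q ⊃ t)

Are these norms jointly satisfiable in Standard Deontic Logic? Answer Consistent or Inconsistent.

From premise 7 we have O(not r).
Premise 4, O(not k ⊃ r), contraposes to O(not r ⊃ k); with O(not r) we get O(k).
The contrapositive of premise 5 (O(q ⊃ not k)) is O(k ⊃ not q), and O(k) is already established, so O(not q).
From O(not q) and premise 6, O(not q ⊃ v), we obtain O(v).
From O(v) and premise 1, O(v ⊃ g), we obtain O(g).
But premise 3 directly asserts O(not g).
We now have both O(g) and O(not g) — g is simultaneously obligatory and forbidden, violating the D-axiom.

Inconsistent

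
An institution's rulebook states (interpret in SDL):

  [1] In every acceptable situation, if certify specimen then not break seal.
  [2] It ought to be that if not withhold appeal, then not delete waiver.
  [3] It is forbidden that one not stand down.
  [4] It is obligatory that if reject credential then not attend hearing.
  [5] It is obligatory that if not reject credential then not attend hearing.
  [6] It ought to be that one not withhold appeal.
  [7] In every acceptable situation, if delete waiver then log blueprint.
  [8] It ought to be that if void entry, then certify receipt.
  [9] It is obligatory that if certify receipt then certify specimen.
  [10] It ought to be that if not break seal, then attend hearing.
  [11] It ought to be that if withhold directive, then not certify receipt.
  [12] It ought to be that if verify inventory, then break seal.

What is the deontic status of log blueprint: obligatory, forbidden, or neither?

Premise 7 is O(delete_waiver → log_blueprint), but O(delete_waiver) is not derivable from the premises, so it does not yield O(log_blueprint).
No premise or chain of K-axiom applications forces O(log_blueprint), and none forces O(¬log_blueprint). So log_blueprint is neither obligatory nor forbidden under these norms.

Neither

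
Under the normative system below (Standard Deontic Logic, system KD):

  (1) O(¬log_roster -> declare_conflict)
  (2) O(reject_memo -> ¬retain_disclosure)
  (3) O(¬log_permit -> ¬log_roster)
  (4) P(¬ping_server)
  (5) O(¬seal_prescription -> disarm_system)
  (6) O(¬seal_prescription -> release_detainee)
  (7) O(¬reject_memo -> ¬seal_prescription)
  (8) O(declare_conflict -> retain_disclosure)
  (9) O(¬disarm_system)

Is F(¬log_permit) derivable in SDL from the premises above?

From premise 9 we have O(¬disarm_system).
The contrapositive of premise 5 (O(¬seal_prescription -> disarm_system)) is O(¬disarm_system -> seal_prescription), and O(¬disarm_system) is already established, so O(seal_prescription).
The contrapositive of premise 7 (O(¬reject_memo -> ¬seal_prescription)) is O(seal_prescription -> reject_memo), and O(seal_prescription) is already established, so O(reject_memo).
With premise 2, O(reject_memo -> ¬retain_disclosure), the K-axiom yields O(¬retain_disclosure).
Premise 8 is O(declare_conflict -> retain_disclosure); contrapositively O(¬retain_disclosure -> ¬declare_conflict). Since O(¬retain_disclosure) holds, K gives O(¬declare_conflict).
Premise 1, O(¬log_roster -> declare_conflict), contraposes to O(¬declare_conflict -> log_roster); with O(¬declare_conflict) we get O(log_roster).
The contrapositive of premise 3 (O(¬log_permit -> ¬log_roster)) is O(log_roster -> log_permit), and O(log_roster) is already established, so O(log_permit).
Premises 4, 6 do not contribute to this derivation.
So O(log_permit) holds, i.e. F(¬log_permit). The claim follows.

Yes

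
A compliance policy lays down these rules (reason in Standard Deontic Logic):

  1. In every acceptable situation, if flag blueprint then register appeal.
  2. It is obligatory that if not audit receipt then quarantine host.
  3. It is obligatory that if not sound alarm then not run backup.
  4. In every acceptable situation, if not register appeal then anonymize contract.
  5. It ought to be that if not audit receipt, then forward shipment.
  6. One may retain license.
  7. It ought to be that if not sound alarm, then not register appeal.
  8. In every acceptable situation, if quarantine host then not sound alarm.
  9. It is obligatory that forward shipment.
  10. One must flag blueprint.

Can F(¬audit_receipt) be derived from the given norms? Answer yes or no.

Premise 10 states O(flag_blueprint) outright.
With premise 1, O(flag_blueprint → register_appeal), the K-axiom yields O(register_appeal).
The contrapositive of premise 7 (O(¬sound_alarm → ¬register_appeal)) is O(register_appeal → sound_alarm), and O(register_appeal) is already established, so O(sound_alarm).
The contrapositive of premise 8 (O(quarantine_host → ¬sound_alarm)) is O(sound_alarm → ¬quarantine_host), and O(sound_alarm) is already established, so O(¬quarantine_host).
Premise 2, O(¬audit_receipt → quarantine_host), contraposes to O(¬quarantine_host → audit_receipt); with O(¬quarantine_host) we get O(audit_receipt).
Premises 3, 4, 5, 6, 9 do not contribute to this derivation.
So O(audit_receipt) holds, i.e. F(¬audit_receipt). The claim follows.

Yes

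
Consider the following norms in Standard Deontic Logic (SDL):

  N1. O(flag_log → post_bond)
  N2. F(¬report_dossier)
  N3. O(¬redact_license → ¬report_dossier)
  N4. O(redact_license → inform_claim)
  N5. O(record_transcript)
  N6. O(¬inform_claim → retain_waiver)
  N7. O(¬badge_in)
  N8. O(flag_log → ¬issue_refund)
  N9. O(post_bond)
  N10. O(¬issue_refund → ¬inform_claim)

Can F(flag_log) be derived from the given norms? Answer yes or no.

Premise 2, F(¬report_dossier), is equivalent to O(report_dossier).
Premise 3, O(¬redact_license → ¬report_dossier), contraposes to O(report_dossier → redact_license); with O(report_dossier) we get O(redact_license).
With premise 4, O(redact_license → inform_claim), the K-axiom yields O(inform_claim).
Premise 10, O(¬issue_refund → ¬inform_claim), contraposes to O(inform_claim → issue_refund); with O(inform_claim) we get O(issue_refund).
The contrapositive of premise 8 (O(flag_log → ¬issue_refund)) is O(issue_refund → ¬flag_log), and O(issue_refund) is already established, so O(¬flag_log).
Premises 1, 5, 6, 7, 9 do not contribute to this derivation.
So O(¬flag_log) holds, i.e. F(flag_log). The claim follows.

Yes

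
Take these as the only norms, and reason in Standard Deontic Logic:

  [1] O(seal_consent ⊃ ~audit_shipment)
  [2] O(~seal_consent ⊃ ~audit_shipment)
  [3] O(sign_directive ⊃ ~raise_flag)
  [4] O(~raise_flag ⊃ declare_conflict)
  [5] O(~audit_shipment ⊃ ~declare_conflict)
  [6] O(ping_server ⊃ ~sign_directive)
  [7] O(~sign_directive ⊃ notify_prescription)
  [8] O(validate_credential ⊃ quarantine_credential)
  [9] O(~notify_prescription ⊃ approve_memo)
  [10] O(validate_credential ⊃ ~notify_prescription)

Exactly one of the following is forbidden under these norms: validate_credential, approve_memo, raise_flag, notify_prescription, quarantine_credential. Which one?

validate_credential

Premises 1 and 2 are O(seal_consent ⊃ ~audit_shipment) and O(~seal_consent ⊃ ~audit_shipment); every ideal world satisfies seal_consent or ~seal_consent, so in either case ~audit_shipment holds — hence O(~audit_shipment).
With premise 5, O(~audit_shipment ⊃ ~declare_conflict), the K-axiom yields O(~declare_conflict).
Premise 4, O(~raise_flag ⊃ declare_conflict), contraposes to O(~declare_conflict ⊃ raise_flag); with O(~declare_conflict) we get O(raise_flag).
The contrapositive of premise 3 (O(sign_directive ⊃ ~raise_flag)) is O(raise_flag ⊃ ~sign_directive), and O(raise_flag) is already established, so O(~sign_directive).
From O(~sign_directive) and premise 7, O(~sign_directive ⊃ notify_prescription), we obtain O(notify_prescription).
The contrapositive of premise 10 (O(validate_credential ⊃ ~notify_prescription)) is O(notify_prescription ⊃ ~validate_credential), and O(notify_prescription) is already established, so O(~validate_credential).
So O(~validate_credential) holds, i.e. validate_credential is forbidden. None of the other listed options is forbidden under the premises.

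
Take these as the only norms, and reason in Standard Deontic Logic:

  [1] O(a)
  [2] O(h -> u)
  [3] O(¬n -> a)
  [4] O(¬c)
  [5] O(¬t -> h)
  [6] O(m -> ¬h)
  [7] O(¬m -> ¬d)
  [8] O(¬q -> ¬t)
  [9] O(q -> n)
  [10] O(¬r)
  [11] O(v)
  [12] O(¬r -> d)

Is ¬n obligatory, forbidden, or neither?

Premise 10 gives O(¬r).
Applying K to premise 12 (O(¬r -> d)) and O(¬r) yields O(d).
Premise 7 is O(¬m -> ¬d); contrapositively O(d -> m). Since O(d) holds, K gives O(m).
With premise 6, O(m -> ¬h), the K-axiom yields O(¬h).
Premise 5, O(¬t -> h), contraposes to O(¬h -> t); with O(¬h) we get O(t).
Premise 8 is O(¬q -> ¬t); contrapositively O(t -> q). Since O(t) holds, K gives O(q).
With premise 9, O(q -> n), the K-axiom yields O(n).
Premises 1, 2, 3, 4, 11 do not contribute to this derivation.
Thus O(n), which is F(¬n): ¬n is forbidden.

Forbidden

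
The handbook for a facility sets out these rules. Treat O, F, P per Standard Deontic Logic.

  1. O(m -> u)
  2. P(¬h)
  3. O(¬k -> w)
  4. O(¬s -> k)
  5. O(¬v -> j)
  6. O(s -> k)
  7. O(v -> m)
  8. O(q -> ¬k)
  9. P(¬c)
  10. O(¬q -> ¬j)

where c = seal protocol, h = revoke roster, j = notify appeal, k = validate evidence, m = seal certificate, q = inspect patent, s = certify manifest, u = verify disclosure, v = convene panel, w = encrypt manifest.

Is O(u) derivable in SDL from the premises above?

Yes

Premises 6 and 4 cover both cases: O(s -> k) and O(¬s -> k). Since s ∨ ¬s is a tautology, O(k) follows.
The contrapositive of premise 8 (O(q -> ¬k)) is O(k -> ¬q), and O(k) is already established, so O(¬q).
Applying K to premise 10 (O(¬q -> ¬j)) and O(¬q) yields O(¬j).
Premise 5 is O(¬v -> j); contrapositively O(¬j -> v). Since O(¬j) holds, K gives O(v).
From O(v) and premise 7, O(v -> m), we obtain O(m).
From O(m) and premise 1, O(m -> u), we obtain O(u).
Premises 2, 3, 9 do not contribute to this derivation.
So O(u) follows.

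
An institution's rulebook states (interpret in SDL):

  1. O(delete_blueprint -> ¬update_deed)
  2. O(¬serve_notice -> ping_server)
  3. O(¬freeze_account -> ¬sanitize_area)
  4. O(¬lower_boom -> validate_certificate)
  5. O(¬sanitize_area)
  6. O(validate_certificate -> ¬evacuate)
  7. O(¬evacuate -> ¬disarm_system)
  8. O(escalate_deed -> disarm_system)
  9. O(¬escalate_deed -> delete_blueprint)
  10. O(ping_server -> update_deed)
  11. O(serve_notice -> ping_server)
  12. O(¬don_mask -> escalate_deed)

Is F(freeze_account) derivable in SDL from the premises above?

No

Premise 3 is O(¬freeze_account -> ¬sanitize_area); even if O(¬sanitize_area) held, inferring O(¬freeze_account) would be affirming the consequent — invalid.
No other premise forces O(¬freeze_account). An ideal world satisfying every premise can still have freeze_account true, so F(freeze_account) is not derivable.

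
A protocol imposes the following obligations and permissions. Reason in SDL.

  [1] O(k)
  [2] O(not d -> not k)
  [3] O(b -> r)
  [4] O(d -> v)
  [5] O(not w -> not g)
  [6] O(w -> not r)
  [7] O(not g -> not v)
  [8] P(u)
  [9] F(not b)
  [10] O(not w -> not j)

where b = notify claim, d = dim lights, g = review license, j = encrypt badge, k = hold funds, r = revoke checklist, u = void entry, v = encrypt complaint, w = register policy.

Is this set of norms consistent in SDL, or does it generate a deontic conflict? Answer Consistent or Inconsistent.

Premise 1 states O(k) outright.
Premise 2, O(not d -> not k), contraposes to O(k -> d); with O(k) we get O(d).
With premise 4, O(d -> v), the K-axiom yields O(v).
Premise 7, O(not g -> not v), contraposes to O(v -> g); with O(v) we get O(g).
The contrapositive of premise 5 (O(not w -> not g)) is O(g -> w), and O(g) is already established, so O(w).
From O(w) and premise 6, O(w -> not r), we obtain O(not r).
The contrapositive of premise 3 (O(b -> r)) is O(not r -> not b), and O(not r) is already established, so O(not b).
Yet premise 9 is F(not b), i.e. O(b).
We now have both O(not b) and O(b) — b is simultaneously obligatory and forbidden, violating the D-axiom.

Inconsistent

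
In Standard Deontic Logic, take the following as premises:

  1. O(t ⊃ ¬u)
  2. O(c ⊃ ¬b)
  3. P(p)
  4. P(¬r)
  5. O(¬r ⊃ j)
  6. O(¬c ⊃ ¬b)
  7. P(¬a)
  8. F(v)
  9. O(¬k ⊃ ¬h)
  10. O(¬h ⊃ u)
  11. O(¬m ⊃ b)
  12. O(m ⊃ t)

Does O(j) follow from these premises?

Premise 5 is O(¬r ⊃ j), but O(¬r) is not derivable from the premises (the permission P(¬r) asserts only ¬O(r), not O(¬r)), so it does not yield O(j).
No other premise forces O(j). An ideal world satisfying every premise can still have j false, so O(j) is not derivable.

No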